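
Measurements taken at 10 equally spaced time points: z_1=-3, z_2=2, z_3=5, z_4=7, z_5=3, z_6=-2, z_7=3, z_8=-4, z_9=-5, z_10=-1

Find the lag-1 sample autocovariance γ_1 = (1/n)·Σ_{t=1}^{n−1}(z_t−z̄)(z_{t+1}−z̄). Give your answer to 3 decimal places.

Mean z̄ = (-3 + 2 + 5 + 7 + 3 − 2 + 3 − 4 − 5 − 1)/10 = 0.5000
Σ_{t=1}^{9}(z_t−z̄)(z_{t+1}−z̄) = 56.2500
γ_1 = 56.2500 / 10 = 5.625

5.625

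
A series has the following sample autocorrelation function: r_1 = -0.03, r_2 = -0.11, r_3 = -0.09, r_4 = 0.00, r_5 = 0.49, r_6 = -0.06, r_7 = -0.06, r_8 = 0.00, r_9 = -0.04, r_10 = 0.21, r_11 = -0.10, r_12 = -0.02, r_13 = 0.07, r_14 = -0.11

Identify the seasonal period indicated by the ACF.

5

The largest autocorrelation is r_5 = 0.49, with a weaker echo at lag 10 (0.21); the remaining lags stay at or below 0.07.
The dominant spike at lag 5 indicates a seasonal period of 5.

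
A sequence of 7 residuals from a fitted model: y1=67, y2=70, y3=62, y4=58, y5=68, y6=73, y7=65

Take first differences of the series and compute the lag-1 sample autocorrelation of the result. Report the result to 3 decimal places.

First differences Δy: 3, -8, -4, 10, 5, -8
Mean of differences = -0.3333
Numerator Σ(Δy_t−Δȳ)(Δy_{t+1}−Δȳ) = -21.1111
Denominator Σ(Δy_t−Δȳ)² = 277.3333
r_1(Δy) = -21.1111 / 277.3333 = -0.076

-0.076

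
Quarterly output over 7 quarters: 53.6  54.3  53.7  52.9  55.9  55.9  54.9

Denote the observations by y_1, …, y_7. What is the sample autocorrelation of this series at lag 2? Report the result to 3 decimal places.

-0.223

Mean ȳ = (53.6 + 54.3 + 53.7 + 52.9 + 55.9 + 55.9 + 54.9)/7 = 54.4571
Deviations from mean: -0.8571, -0.1571, -0.7571, -1.5571, 1.4429, 1.4429, 0.4429
Numerator Σ_{t=1}^{5}(y_t−ȳ)(y_{t+2}−ȳ) = -1.8065
Denominator Σ(y_t−ȳ)² = 8.1171
r_2 = -1.8065 / 8.1171 = -0.223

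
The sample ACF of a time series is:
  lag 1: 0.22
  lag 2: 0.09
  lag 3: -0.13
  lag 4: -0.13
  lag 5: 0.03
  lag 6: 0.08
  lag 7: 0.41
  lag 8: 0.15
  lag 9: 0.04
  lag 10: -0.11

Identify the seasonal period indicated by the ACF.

7

The largest autocorrelation is r_7 = 0.41; the remaining lags stay at or below 0.22. The elevated value at lag 1 (0.22), dropping to 0.09 at lag 2, reflects decaying short-term dependence rather than seasonality.
The dominant spike at lag 7 indicates a seasonal period of 7.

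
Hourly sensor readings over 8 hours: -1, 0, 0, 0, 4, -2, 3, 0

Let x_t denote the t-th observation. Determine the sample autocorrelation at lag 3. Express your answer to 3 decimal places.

Mean x̄ = (-1 + 0 + 0 + 0 + 4 − 2 + 3 + 0)/8 = 0.5000
Deviations from mean: -1.5000, -0.5000, -0.5000, -0.5000, 3.5000, -2.5000, 2.5000, -0.5000
Σ(x_t−x̄)(x_{t+3}−x̄) = (0.7500) + (-1.7500) + (1.2500) + (-1.2500) + (-1.7500) = -2.7500
Denominator Σ(x_t−x̄)² = 28.0000
r_3 = -2.7500 / 28.0000 = -0.098

-0.098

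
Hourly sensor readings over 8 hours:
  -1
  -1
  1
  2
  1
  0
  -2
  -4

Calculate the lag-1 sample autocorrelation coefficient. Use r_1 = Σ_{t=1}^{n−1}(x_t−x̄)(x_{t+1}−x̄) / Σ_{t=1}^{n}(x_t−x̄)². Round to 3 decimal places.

Mean x̄ = (-1 − 1 + 1 + 2 + 1 + 0 − 2 − 4)/8 = -0.5000
Numerator Σ_{t=1}^{7}(x_t−x̄)(x_{t+1}−x̄) = 12.2500
Denominator Σ(x_t−x̄)² = 26.0000
r_1 = 12.2500 / 26.0000 = 0.471

0.471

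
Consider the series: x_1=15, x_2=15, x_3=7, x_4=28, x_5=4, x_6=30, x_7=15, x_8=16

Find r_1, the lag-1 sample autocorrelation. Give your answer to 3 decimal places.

-0.749

Mean x̄ = (15 + 15 + 7 + 28 + 4 + 30 + 15 + 16)/8 = 16.2500
Deviations from mean: -1.2500, -1.2500, -9.2500, 11.7500, -12.2500, 13.7500, -1.2500, -0.2500
Σ(x_t−x̄)(x_{t+1}−x̄) = (1.5625) + (11.5625) + (-108.6875) + (-143.9375) + (-168.4375) + (-17.1875) + (0.3125) = -424.8125
Denominator Σ(x_t−x̄)² = 567.5000
r_1 = -424.8125 / 567.5000 = -0.749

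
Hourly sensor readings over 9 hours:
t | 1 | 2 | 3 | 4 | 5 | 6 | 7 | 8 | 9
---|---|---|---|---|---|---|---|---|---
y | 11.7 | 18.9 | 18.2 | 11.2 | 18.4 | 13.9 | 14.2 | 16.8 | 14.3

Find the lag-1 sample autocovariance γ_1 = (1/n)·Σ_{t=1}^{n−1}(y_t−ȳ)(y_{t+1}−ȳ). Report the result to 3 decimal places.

Mean ȳ = (11.7 + 18.9 + 18.2 + 11.2 + 18.4 + 13.9 + 14.2 + 16.8 + 14.3)/9 = 15.2889
Σ_{t=1}^{8}(y_t−ȳ)(y_{t+1}−ȳ) = -33.0201
γ_1 = -33.0201 / 9 = -3.669

-3.669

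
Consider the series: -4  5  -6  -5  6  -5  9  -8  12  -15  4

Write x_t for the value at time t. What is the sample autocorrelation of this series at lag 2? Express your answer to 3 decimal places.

0.522

Mean x̄ = (-4 + 5 − 6 − 5 + 6 − 5 + 9 − 8 + 12 − 15 + 4)/11 = -0.6364
Numerator Σ_{t=1}^{9}(x_t−x̄)(x_{t+2}−x̄) = 359.0992
Denominator Σ(x_t−x̄)² = 688.5455
r_2 = 359.0992 / 688.5455 = 0.522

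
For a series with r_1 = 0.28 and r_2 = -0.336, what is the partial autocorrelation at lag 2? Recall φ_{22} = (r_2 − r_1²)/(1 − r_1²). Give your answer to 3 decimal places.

φ_{22} = (r_2 − r_1²) / (1 − r_1²)
r_1² = (0.28)² = 0.0784
Numerator = -0.336 − 0.0784 = -0.4144; denominator = 1 − 0.0784 = 0.9216
φ_{22} = -0.4144 / 0.9216 = -0.450

-0.450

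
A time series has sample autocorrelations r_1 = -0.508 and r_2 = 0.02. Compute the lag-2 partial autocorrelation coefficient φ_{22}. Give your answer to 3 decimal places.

-0.321

φ_{22} = (r_2 − r_1²) / (1 − r_1²)
r_1² = (-0.508)² = 0.258064
Numerator = 0.02 − 0.2581 = -0.2381; denominator = 1 − 0.2581 = 0.7419
φ_{22} = -0.2381 / 0.7419 = -0.321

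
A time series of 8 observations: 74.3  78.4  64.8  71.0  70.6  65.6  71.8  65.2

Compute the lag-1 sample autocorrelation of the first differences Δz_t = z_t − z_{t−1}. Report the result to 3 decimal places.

-0.664

First differences Δz: 4.1, -13.6, 6.2, -0.4, -5.0, 6.2, -6.6
Mean of differences = -1.3000
Numerator Σ(Δz_t−Δz̄)(Δz_{t+1}−Δz̄) = -222.7500
Denominator Σ(Δz_t−Δz̄)² = 335.5400
r_1(Δz) = -222.7500 / 335.5400 = -0.664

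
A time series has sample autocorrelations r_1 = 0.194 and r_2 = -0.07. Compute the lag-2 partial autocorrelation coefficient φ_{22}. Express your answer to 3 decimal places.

-0.112

φ_{22} = (r_2 − r_1²) / (1 − r_1²)
r_1² = (0.194)² = 0.037636
Numerator = -0.07 − 0.0376 = -0.1076; denominator = 1 − 0.0376 = 0.9624
φ_{22} = -0.1076 / 0.9624 = -0.112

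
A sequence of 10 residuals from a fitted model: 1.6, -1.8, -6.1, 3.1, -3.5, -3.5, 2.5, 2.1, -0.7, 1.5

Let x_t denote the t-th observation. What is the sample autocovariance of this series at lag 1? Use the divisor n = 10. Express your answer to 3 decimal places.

-1.945

Mean x̄ = (1.6 − 1.8 − 6.1 + 3.1 − 3.5 − 3.5 + 2.5 + 2.1 − 0.7 + 1.5)/10 = -0.4800
Σ_{t=1}^{9}(x_t−x̄)(x_{t+1}−x̄) = -19.4524
γ_1 = -19.4524 / 10 = -1.945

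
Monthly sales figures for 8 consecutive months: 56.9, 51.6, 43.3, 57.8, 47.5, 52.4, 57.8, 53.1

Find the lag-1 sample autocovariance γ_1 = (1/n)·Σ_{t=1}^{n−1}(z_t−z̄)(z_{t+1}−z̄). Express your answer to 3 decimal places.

Mean z̄ = (56.9 + 51.6 + 43.3 + 57.8 + 47.5 + 52.4 + 57.8 + 53.1)/8 = 52.5500
Σ_{t=1}^{7}(z_t−z̄)(z_{t+1}−z̄) = -67.5625
γ_1 = -67.5625 / 8 = -8.445

-8.445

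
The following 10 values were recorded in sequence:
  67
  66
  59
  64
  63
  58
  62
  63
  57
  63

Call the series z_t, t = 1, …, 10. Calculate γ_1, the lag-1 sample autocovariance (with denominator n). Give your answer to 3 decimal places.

-0.924

Mean z̄ = (67 + 66 + 59 + 64 + 63 + 58 + 62 + 63 + 57 + 63)/10 = 62.2000
Σ_{t=1}^{9}(z_t−z̄)(z_{t+1}−z̄) = -9.2400
γ_1 = -9.2400 / 10 = -0.924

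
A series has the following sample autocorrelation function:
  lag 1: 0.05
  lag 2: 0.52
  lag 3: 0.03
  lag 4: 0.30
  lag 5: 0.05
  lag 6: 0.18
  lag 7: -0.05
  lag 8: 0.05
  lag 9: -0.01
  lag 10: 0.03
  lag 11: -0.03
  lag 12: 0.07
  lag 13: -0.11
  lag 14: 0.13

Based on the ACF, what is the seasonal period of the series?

The largest autocorrelation is r_2 = 0.52, with weaker echoes at lags 4 (0.30) and 6 (0.18); the remaining lags stay at or below 0.13.
The dominant spike at lag 2 indicates a seasonal period of 2.

2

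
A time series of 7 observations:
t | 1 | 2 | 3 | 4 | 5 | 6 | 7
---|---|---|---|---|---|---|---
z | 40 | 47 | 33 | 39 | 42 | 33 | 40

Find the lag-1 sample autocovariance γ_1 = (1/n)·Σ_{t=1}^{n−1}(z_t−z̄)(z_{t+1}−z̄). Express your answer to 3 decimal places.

-9.125

Mean z̄ = (40 + 47 + 33 + 39 + 42 + 33 + 40)/7 = 39.1429
Deviations: 0.8571, 7.8571, -6.1429, -0.1429, 2.8571, -6.1429, 0.8571
Σ_{t=1}^{6}(z_t−z̄)(z_{t+1}−z̄) = -63.8776
γ_1 = -63.8776 / 7 = -9.125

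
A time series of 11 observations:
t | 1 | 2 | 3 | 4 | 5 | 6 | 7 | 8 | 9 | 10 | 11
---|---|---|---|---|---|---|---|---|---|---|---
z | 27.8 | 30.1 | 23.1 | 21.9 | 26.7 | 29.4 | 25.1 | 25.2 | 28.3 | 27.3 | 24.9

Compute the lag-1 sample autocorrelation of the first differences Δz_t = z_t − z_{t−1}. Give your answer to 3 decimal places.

First differences Δz: 2.3, -7.0, -1.2, 4.8, 2.7, -4.3, 0.1, 3.1, -1.0, -2.4
Mean of differences = -0.2900
Numerator Σ(Δz_t−Δz̄)(Δz_{t+1}−Δz̄) = -13.8261
Denominator Σ(Δz_t−Δz̄)² = 120.0890
r_1(Δz) = -13.8261 / 120.0890 = -0.115

-0.115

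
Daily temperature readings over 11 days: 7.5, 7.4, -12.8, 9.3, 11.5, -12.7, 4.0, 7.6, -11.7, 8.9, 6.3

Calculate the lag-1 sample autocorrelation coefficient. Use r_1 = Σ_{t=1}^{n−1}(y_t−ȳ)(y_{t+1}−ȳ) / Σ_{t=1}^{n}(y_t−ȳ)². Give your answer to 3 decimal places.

Mean ȳ = (7.5 + 7.4 − 12.8 + 9.3 + 11.5 − 12.7 + 4.0 + 7.6 − 11.7 + 8.9 + 6.3)/11 = 2.3000
Numerator Σ_{t=1}^{10}(y_t−ȳ)(y_{t+1}−ȳ) = -386.4800
Denominator Σ(y_t−ȳ)² = 926.2400
r_1 = -386.4800 / 926.2400 = -0.417

-0.417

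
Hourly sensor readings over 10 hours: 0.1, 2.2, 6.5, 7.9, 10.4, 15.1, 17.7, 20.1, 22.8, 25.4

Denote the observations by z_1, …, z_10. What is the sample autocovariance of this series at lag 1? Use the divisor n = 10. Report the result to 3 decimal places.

48.454

Mean z̄ = (0.1 + 2.2 + 6.5 + 7.9 + 10.4 + 15.1 + 17.7 + 20.1 + 22.8 + 25.4)/10 = 12.8200
Σ_{t=1}^{9}(z_t−z̄)(z_{t+1}−z̄) = 484.5436
γ_1 = 484.5436 / 10 = 48.454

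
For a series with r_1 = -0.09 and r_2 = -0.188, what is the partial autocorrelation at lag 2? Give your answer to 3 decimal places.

φ_{22} = (r_2 − r_1²) / (1 − r_1²)
r_1² = (-0.09)² = 0.0081
Numerator = -0.188 − 0.0081 = -0.1961; denominator = 1 − 0.0081 = 0.9919
φ_{22} = -0.1961 / 0.9919 = -0.198

-0.198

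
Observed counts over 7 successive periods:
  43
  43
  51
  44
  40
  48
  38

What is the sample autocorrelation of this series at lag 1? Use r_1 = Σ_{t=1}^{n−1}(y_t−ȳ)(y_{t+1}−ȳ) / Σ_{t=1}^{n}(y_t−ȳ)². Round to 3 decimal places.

Mean ȳ = (43 + 43 + 51 + 44 + 40 + 48 + 38)/7 = 43.8571
Numerator Σ_{t=1}^{6}(y_t−ȳ)(y_{t+1}−ȳ) = -45.1633
Denominator Σ(y_t−ȳ)² = 118.8571
r_1 = -45.1633 / 118.8571 = -0.380

-0.380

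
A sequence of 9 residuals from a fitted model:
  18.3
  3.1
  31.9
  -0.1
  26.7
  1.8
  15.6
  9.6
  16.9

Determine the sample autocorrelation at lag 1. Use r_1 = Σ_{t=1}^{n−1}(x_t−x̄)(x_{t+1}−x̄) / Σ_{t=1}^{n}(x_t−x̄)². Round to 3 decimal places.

-0.873

Mean x̄ = (18.3 + 3.1 + 31.9 − 0.1 + 26.7 + 1.8 + 15.6 + 9.6 + 16.9)/9 = 13.7556
Numerator Σ_{t=1}^{8}(x_t−x̄)(x_{t+1}−x̄) = -870.0575
Denominator Σ(x_t−x̄)² = 996.4422
r_1 = -870.0575 / 996.4422 = -0.873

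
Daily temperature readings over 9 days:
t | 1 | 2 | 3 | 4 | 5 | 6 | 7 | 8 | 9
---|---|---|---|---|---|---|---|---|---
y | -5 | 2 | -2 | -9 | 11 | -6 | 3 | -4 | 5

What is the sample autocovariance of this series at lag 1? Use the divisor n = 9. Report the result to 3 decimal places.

-23.787

Mean ȳ = (-5 + 2 − 2 − 9 + 11 − 6 + 3 − 4 + 5)/9 = -0.5556
Σ_{t=1}^{8}(y_t−ȳ)(y_{t+1}−ȳ) = -214.0864
γ_1 = -214.0864 / 9 = -23.787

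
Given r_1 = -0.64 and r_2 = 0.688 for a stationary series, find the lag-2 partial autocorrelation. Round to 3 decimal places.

0.472

φ_{22} = (r_2 − r_1²) / (1 − r_1²)
r_1² = (-0.64)² = 0.4096
Numerator = 0.688 − 0.4096 = 0.2784; denominator = 1 − 0.4096 = 0.5904
φ_{22} = 0.2784 / 0.5904 = 0.472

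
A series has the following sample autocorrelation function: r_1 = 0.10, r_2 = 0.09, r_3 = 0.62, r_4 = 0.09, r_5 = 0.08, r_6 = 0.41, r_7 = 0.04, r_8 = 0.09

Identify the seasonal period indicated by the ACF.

The largest autocorrelation is r_3 = 0.62, with a weaker echo at lag 6 (0.41); the remaining lags stay at or below 0.10.
The dominant spike at lag 3 indicates a seasonal period of 3.

3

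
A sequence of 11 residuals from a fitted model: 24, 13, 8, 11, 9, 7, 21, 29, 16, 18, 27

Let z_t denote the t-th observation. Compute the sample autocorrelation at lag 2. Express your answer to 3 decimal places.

Mean z̄ = (24 + 13 + 8 + 11 + 9 + 7 + 21 + 29 + 16 + 18 + 27)/11 = 16.6364
Numerator Σ_{t=1}^{9}(z_t−z̄)(z_{t+2}−z̄) = -67.8099
Denominator Σ(z_t−z̄)² = 606.5455
r_2 = -67.8099 / 606.5455 = -0.112

-0.112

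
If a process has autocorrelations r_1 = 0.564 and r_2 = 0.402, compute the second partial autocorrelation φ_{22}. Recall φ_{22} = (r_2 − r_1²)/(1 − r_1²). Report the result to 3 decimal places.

0.123

φ_{22} = (r_2 − r_1²) / (1 − r_1²)
r_1² = (0.564)² = 0.318096
Numerator = 0.402 − 0.3181 = 0.0839; denominator = 1 − 0.3181 = 0.6819
φ_{22} = 0.0839 / 0.6819 = 0.123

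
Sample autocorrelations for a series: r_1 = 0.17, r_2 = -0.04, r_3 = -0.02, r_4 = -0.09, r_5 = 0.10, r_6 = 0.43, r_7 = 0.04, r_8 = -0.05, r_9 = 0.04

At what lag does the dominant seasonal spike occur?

6

The largest autocorrelation is r_6 = 0.43; the remaining lags stay at or below 0.17.
The dominant spike at lag 6 indicates a seasonal period of 6.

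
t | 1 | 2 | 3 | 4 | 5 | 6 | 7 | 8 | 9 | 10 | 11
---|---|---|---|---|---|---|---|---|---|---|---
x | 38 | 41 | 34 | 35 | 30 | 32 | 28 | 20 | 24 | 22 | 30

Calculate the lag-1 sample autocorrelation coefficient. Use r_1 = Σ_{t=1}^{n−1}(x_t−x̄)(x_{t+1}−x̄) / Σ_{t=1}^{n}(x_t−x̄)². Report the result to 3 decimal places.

Mean x̄ = (38 + 41 + 34 + 35 + 30 + 32 + 28 + 20 + 24 + 22 + 30)/11 = 30.3636
Numerator Σ_{t=1}^{10}(x_t−x̄)(x_{t+1}−x̄) = 277.3223
Denominator Σ(x_t−x̄)² = 432.5455
r_1 = 277.3223 / 432.5455 = 0.641

0.641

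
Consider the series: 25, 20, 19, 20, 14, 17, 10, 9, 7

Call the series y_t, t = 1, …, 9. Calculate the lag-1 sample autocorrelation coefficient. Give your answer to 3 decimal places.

Mean ȳ = (25 + 20 + 19 + 20 + 14 + 17 + 10 + 9 + 7)/9 = 15.6667
Numerator Σ_{t=1}^{8}(y_t−ȳ)(y_{t+1}−ȳ) = 147.8889
Denominator Σ(y_t−ȳ)² = 292.0000
r_1 = 147.8889 / 292.0000 = 0.506

0.506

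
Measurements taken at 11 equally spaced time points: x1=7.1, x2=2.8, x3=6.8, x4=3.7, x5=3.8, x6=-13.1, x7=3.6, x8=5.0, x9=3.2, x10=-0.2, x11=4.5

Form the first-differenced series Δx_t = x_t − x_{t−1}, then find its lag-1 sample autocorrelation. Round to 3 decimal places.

First differences Δx: -4.3, 4.0, -3.1, 0.1, -16.9, 16.7, 1.4, -1.8, -3.4, 4.7
Mean of differences = -0.2600
Numerator Σ(Δx_t−Δx̄)(Δx_{t+1}−Δx̄) = -303.6776
Denominator Σ(Δx_t−Δx̄)² = 646.7840
r_1(Δx) = -303.6776 / 646.7840 = -0.470

-0.470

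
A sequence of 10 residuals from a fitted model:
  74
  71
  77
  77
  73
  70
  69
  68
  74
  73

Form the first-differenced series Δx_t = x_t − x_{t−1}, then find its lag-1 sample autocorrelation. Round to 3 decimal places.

-0.126

First differences Δx: -3, 6, 0, -4, -3, -1, -1, 6, -1
Mean of differences = -0.1111
Numerator Σ(Δx_t−Δx̄)(Δx_{t+1}−Δx̄) = -13.6790
Denominator Σ(Δx_t−Δx̄)² = 108.8889
r_1(Δx) = -13.6790 / 108.8889 = -0.126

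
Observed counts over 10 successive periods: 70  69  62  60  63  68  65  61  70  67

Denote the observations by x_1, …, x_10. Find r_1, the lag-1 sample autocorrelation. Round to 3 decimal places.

Mean x̄ = (70 + 69 + 62 + 60 + 63 + 68 + 65 + 61 + 70 + 67)/10 = 65.5000
Numerator Σ_{t=1}^{9}(x_t−x̄)(x_{t+1}−x̄) = 17.7500
Denominator Σ(x_t−x̄)² = 130.5000
r_1 = 17.7500 / 130.5000 = 0.136

0.136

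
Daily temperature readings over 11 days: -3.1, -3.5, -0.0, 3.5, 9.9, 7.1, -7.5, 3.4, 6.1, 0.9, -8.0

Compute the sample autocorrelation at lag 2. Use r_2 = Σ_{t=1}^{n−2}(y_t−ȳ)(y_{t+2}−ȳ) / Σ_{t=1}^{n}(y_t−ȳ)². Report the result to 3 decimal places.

Mean ȳ = (-3.1 − 3.5 − 0.0 + 3.5 + 9.9 + 7.1 − 7.5 + 3.4 + 6.1 + 0.9 − 8.0)/11 = 0.8000
Numerator Σ_{t=1}^{9}(y_t−ȳ)(y_{t+2}−ȳ) = -148.2800
Denominator Σ(y_t−ȳ)² = 345.3200
r_2 = -148.2800 / 345.3200 = -0.429

-0.429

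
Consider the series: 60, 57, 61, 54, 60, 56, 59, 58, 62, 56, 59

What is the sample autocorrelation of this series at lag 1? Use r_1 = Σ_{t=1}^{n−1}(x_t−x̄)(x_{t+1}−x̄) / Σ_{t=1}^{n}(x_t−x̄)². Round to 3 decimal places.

-0.709

Mean x̄ = (60 + 57 + 61 + 54 + 60 + 56 + 59 + 58 + 62 + 56 + 59)/11 = 58.3636
Numerator Σ_{t=1}^{10}(x_t−x̄)(x_{t+1}−x̄) = -41.4959
Denominator Σ(x_t−x̄)² = 58.5455
r_1 = -41.4959 / 58.5455 = -0.709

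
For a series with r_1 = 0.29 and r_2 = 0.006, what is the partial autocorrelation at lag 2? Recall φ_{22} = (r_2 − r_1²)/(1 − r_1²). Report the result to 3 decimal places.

φ_{22} = (r_2 − r_1²) / (1 − r_1²)
r_1² = (0.29)² = 0.0841
Numerator = 0.006 − 0.0841 = -0.0781; denominator = 1 − 0.0841 = 0.9159
φ_{22} = -0.0781 / 0.9159 = -0.085

-0.085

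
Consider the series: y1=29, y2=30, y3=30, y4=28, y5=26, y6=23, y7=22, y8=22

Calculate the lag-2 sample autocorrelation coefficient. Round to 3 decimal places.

0.294

Mean ȳ = (29 + 30 + 30 + 28 + 26 + 23 + 22 + 22)/8 = 26.2500
Deviations from mean: 2.7500, 3.7500, 3.7500, 1.7500, -0.2500, -3.2500, -4.2500, -4.2500
Σ(y_t−ȳ)(y_{t+2}−ȳ) = (10.3125) + (6.5625) + (-0.9375) + (-5.6875) + (1.0625) + (13.8125) = 25.1250
Denominator Σ(y_t−ȳ)² = 85.5000
r_2 = 25.1250 / 85.5000 = 0.294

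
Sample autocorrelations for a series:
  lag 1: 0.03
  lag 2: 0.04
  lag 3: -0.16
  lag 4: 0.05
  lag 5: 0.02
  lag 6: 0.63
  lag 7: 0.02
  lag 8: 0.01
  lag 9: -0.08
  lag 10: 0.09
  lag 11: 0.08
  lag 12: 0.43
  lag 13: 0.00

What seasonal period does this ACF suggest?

6

The largest autocorrelation is r_6 = 0.63, with a weaker echo at lag 12 (0.43); the remaining lags stay at or below 0.09.
The dominant spike at lag 6 indicates a seasonal period of 6.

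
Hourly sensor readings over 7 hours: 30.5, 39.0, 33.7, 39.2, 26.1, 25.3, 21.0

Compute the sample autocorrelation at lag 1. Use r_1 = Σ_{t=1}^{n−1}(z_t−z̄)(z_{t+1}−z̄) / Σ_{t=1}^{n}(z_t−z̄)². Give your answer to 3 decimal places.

0.295

Mean z̄ = (30.5 + 39.0 + 33.7 + 39.2 + 26.1 + 25.3 + 21.0)/7 = 30.6857
Numerator Σ_{t=1}^{6}(z_t−z̄)(z_{t+1}−z̄) = 86.9998
Denominator Σ(z_t−z̄)² = 294.5886
r_1 = 86.9998 / 294.5886 = 0.295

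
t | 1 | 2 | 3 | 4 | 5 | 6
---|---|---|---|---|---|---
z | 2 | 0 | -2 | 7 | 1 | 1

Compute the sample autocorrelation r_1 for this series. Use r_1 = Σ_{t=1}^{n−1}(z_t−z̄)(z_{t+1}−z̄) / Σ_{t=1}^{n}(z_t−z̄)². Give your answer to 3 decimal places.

-0.379

Mean z̄ = (2 + 0 − 2 + 7 + 1 + 1)/6 = 1.5000
Deviations from mean: 0.5000, -1.5000, -3.5000, 5.5000, -0.5000, -0.5000
Numerator Σ_{t=1}^{5}(z_t−z̄)(z_{t+1}−z̄) = -17.2500
Denominator Σ(z_t−z̄)² = 45.5000
r_1 = -17.2500 / 45.5000 = -0.379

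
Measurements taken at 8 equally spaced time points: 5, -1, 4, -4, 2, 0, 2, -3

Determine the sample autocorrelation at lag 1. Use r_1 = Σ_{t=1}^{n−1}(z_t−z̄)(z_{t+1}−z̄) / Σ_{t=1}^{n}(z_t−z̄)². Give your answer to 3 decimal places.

Mean z̄ = (5 − 1 + 4 − 4 + 2 + 0 + 2 − 3)/8 = 0.6250
Σ(z_t−z̄)(z_{t+1}−z̄) = (-7.1094) + (-5.4844) + (-15.6094) + (-6.3594) + (-0.8594) + (-0.8594) + (-4.9844) = -41.2656
Denominator Σ(z_t−z̄)² = 71.8750
r_1 = -41.2656 / 71.8750 = -0.574

-0.574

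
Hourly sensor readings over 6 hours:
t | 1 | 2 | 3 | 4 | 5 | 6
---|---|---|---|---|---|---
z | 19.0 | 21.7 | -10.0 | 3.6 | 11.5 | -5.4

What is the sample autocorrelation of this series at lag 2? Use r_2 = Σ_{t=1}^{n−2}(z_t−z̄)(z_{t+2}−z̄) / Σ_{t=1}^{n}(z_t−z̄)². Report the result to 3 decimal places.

Mean z̄ = (19.0 + 21.7 − 10.0 + 3.6 + 11.5 − 5.4)/6 = 6.7333
Σ(z_t−z̄)(z_{t+2}−z̄) = (-205.2622) + (-46.8956) + (-79.7622) + (38.0178) = -293.9022
Denominator Σ(z_t−z̄)² = 834.2333
r_2 = -293.9022 / 834.2333 = -0.352

-0.352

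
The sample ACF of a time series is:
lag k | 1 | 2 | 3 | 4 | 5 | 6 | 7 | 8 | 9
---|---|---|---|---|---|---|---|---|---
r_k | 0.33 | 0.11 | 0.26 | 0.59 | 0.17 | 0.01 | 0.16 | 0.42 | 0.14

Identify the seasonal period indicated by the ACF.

The largest autocorrelation is r_4 = 0.59, with a weaker echo at lag 8 (0.42); the remaining lags stay at or below 0.33. The elevated value at lag 1 (0.33), dropping to 0.11 at lag 2, reflects decaying short-term dependence rather than seasonality.
The dominant spike at lag 4 indicates a seasonal period of 4.

4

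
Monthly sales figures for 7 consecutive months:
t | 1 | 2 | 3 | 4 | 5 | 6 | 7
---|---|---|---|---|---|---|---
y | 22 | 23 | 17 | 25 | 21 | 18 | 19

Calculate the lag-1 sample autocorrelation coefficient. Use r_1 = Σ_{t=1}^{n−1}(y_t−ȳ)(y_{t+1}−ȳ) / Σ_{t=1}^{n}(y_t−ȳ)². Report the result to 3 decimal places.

-0.331

Mean ȳ = (22 + 23 + 17 + 25 + 21 + 18 + 19)/7 = 20.7143
Deviations from mean: 1.2857, 2.2857, -3.7143, 4.2857, 0.2857, -2.7143, -1.7143
Σ(y_t−ȳ)(y_{t+1}−ȳ) = (2.9388) + (-8.4898) + (-15.9184) + (1.2245) + (-0.7755) + (4.6531) = -16.3673
Denominator Σ(y_t−ȳ)² = 49.4286
r_1 = -16.3673 / 49.4286 = -0.331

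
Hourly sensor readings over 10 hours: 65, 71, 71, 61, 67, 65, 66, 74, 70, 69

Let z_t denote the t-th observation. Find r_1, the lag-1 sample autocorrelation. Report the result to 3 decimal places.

Mean z̄ = (65 + 71 + 71 + 61 + 67 + 65 + 66 + 74 + 70 + 69)/10 = 67.9000
Numerator Σ_{t=1}^{9}(z_t−z̄)(z_{t+1}−z̄) = -2.9100
Denominator Σ(z_t−z̄)² = 130.9000
r_1 = -2.9100 / 130.9000 = -0.022

-0.022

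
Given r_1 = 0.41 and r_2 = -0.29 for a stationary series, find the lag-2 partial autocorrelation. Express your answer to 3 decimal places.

-0.551

φ_{22} = (r_2 − r_1²) / (1 − r_1²)
r_1² = (0.41)² = 0.1681
Numerator = -0.29 − 0.1681 = -0.4581; denominator = 1 − 0.1681 = 0.8319
φ_{22} = -0.4581 / 0.8319 = -0.551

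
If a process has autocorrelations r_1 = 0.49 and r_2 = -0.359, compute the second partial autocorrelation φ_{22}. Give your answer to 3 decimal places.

-0.788

φ_{22} = (r_2 − r_1²) / (1 − r_1²)
r_1² = (0.49)² = 0.2401
Numerator = -0.359 − 0.2401 = -0.5991; denominator = 1 − 0.2401 = 0.7599
φ_{22} = -0.5991 / 0.7599 = -0.788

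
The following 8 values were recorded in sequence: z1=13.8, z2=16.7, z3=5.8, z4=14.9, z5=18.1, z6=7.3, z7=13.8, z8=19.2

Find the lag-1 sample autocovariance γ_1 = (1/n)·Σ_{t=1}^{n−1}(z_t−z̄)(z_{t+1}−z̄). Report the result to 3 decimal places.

-6.981

Mean z̄ = (13.8 + 16.7 + 5.8 + 14.9 + 18.1 + 7.3 + 13.8 + 19.2)/8 = 13.7000
Σ_{t=1}^{7}(z_t−z̄)(z_{t+1}−z̄) = -55.8500
γ_1 = -55.8500 / 8 = -6.981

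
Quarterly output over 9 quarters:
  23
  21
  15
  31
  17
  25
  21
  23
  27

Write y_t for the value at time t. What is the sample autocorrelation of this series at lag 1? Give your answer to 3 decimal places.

Mean ȳ = (23 + 21 + 15 + 31 + 17 + 25 + 21 + 23 + 27)/9 = 22.5556
Numerator Σ_{t=1}^{8}(y_t−ȳ)(y_{t+1}−ȳ) = -115.7531
Denominator Σ(y_t−ȳ)² = 190.2222
r_1 = -115.7531 / 190.2222 = -0.609

-0.609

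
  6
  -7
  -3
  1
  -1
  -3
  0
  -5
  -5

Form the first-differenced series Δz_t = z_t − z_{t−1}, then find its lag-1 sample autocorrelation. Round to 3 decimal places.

-0.264

First differences Δz: -13, 4, 4, -2, -2, 3, -5, 0
Mean of differences = -1.3750
Numerator Σ(Δz_t−Δz̄)(Δz_{t+1}−Δz̄) = -60.1406
Denominator Σ(Δz_t−Δz̄)² = 227.8750
r_1(Δz) = -60.1406 / 227.8750 = -0.264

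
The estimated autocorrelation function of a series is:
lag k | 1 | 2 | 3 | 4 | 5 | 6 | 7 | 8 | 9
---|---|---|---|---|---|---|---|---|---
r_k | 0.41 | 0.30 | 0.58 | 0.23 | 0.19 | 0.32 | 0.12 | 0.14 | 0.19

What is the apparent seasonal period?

The largest autocorrelation is r_3 = 0.58; the remaining lags stay at or below 0.41. The elevated value at lag 1 (0.41), dropping to 0.30 at lag 2, reflects decaying short-term dependence rather than seasonality.
The dominant spike at lag 3 indicates a seasonal period of 3.

3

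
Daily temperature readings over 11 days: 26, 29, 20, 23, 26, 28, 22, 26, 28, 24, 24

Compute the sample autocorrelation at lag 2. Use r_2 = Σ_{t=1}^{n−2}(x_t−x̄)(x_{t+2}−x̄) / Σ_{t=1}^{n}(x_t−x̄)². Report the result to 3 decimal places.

-0.479

Mean x̄ = (26 + 29 + 20 + 23 + 26 + 28 + 22 + 26 + 28 + 24 + 24)/11 = 25.0909
Numerator Σ_{t=1}^{9}(x_t−x̄)(x_{t+2}−x̄) = -36.8347
Denominator Σ(x_t−x̄)² = 76.9091
r_2 = -36.8347 / 76.9091 = -0.479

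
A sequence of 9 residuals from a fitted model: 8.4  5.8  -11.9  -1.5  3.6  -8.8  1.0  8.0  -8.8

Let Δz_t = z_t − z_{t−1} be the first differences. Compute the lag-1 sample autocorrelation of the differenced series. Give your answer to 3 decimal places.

-0.319

First differences Δz: -2.6, -17.7, 10.4, 5.1, -12.4, 9.8, 7.0, -16.8
Mean of differences = -2.1500
Numerator Σ(Δz_t−Δz̄)(Δz_{t+1}−Δz̄) = -318.6725
Denominator Σ(Δz_t−Δz̄)² = 998.2800
r_1(Δz) = -318.6725 / 998.2800 = -0.319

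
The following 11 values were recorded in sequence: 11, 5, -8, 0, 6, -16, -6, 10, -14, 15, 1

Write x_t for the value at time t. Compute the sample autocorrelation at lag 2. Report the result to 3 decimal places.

-0.096

Mean x̄ = (11 + 5 − 8 + 0 + 6 − 16 − 6 + 10 − 14 + 15 + 1)/11 = 0.3636
Numerator Σ_{t=1}^{9}(x_t−x̄)(x_{t+2}−x̄) = -102.0826
Denominator Σ(x_t−x̄)² = 1058.5455
r_2 = -102.0826 / 1058.5455 = -0.096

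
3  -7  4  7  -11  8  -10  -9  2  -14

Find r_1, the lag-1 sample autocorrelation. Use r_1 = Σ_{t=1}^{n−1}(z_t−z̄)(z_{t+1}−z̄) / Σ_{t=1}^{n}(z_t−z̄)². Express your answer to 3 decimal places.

Mean z̄ = (3 − 7 + 4 + 7 − 11 + 8 − 10 − 9 + 2 − 14)/10 = -2.7000
Numerator Σ_{t=1}^{9}(z_t−z̄)(z_{t+1}−z̄) = -272.4900
Denominator Σ(z_t−z̄)² = 616.1000
r_1 = -272.4900 / 616.1000 = -0.442

-0.442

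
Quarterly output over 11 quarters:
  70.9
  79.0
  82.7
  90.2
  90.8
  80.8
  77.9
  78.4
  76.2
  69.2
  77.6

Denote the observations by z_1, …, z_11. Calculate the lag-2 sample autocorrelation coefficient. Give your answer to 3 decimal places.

0.049

Mean z̄ = (70.9 + 79.0 + 82.7 + 90.2 + 90.8 + 80.8 + 77.9 + 78.4 + 76.2 + 69.2 + 77.6)/11 = 79.4273
Numerator Σ_{t=1}^{9}(z_t−z̄)(z_{t+2}−z̄) = 22.0503
Denominator Σ(z_t−z̄)² = 452.6218
r_2 = 22.0503 / 452.6218 = 0.049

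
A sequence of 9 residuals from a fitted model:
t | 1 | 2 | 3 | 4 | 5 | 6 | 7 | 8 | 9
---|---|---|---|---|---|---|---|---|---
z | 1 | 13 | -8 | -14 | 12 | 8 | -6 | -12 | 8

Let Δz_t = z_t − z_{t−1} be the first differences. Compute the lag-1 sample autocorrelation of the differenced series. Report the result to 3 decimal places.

First differences Δz: 12, -21, -6, 26, -4, -14, -6, 20
Mean of differences = 0.8750
Numerator Σ(Δz_t−Δz̄)(Δz_{t+1}−Δz̄) = -344.8906
Denominator Σ(Δz_t−Δz̄)² = 1938.8750
r_1(Δz) = -344.8906 / 1938.8750 = -0.178

-0.178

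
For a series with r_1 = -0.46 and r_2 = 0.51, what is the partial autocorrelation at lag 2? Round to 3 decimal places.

0.378

φ_{22} = (r_2 − r_1²) / (1 − r_1²)
r_1² = (-0.46)² = 0.2116
Numerator = 0.51 − 0.2116 = 0.2984; denominator = 1 − 0.2116 = 0.7884
φ_{22} = 0.2984 / 0.7884 = 0.378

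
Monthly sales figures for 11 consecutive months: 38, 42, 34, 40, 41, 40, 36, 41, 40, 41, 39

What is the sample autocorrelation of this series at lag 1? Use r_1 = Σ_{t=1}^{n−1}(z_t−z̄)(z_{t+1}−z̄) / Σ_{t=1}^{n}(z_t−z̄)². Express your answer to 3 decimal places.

-0.433

Mean z̄ = (38 + 42 + 34 + 40 + 41 + 40 + 36 + 41 + 40 + 41 + 39)/11 = 39.2727
Numerator Σ_{t=1}^{10}(z_t−z̄)(z_{t+1}−z̄) = -25.1653
Denominator Σ(z_t−z̄)² = 58.1818
r_1 = -25.1653 / 58.1818 = -0.433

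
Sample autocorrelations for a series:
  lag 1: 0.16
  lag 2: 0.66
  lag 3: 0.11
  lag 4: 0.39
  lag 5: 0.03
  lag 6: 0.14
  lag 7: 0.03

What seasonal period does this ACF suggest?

The largest autocorrelation is r_2 = 0.66, with a weaker echo at lag 4 (0.39); the remaining lags stay at or below 0.16.
The dominant spike at lag 2 indicates a seasonal period of 2.

2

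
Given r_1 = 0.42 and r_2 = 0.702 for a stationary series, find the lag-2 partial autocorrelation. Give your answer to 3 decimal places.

φ_{22} = (r_2 − r_1²) / (1 − r_1²)
r_1² = (0.42)² = 0.1764
Numerator = 0.702 − 0.1764 = 0.5256; denominator = 1 − 0.1764 = 0.8236
φ_{22} = 0.5256 / 0.8236 = 0.638

0.638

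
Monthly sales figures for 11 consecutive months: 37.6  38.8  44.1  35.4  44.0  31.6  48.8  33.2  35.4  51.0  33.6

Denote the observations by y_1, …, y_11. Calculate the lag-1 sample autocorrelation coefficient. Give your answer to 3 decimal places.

-0.679

Mean ȳ = (37.6 + 38.8 + 44.1 + 35.4 + 44.0 + 31.6 + 48.8 + 33.2 + 35.4 + 51.0 + 33.6)/11 = 39.4091
Numerator Σ_{t=1}^{10}(y_t−ȳ)(y_{t+1}−ȳ) = -295.3701
Denominator Σ(y_t−ȳ)² = 434.6891
r_1 = -295.3701 / 434.6891 = -0.679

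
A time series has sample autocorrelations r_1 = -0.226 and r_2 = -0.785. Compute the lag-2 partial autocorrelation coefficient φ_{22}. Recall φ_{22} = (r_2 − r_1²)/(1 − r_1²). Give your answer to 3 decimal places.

φ_{22} = (r_2 − r_1²) / (1 − r_1²)
r_1² = (-0.226)² = 0.051076
Numerator = -0.785 − 0.0511 = -0.8361; denominator = 1 − 0.0511 = 0.9489
φ_{22} = -0.8361 / 0.9489 = -0.881

-0.881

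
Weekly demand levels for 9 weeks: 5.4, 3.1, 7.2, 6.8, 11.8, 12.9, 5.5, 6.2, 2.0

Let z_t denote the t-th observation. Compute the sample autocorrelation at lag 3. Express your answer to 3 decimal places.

Mean z̄ = (5.4 + 3.1 + 7.2 + 6.8 + 11.8 + 12.9 + 5.5 + 6.2 + 2.0)/9 = 6.7667
Numerator Σ_{t=1}^{6}(z_t−z̄)(z_{t+3}−z̄) = -47.9733
Denominator Σ(z_t−z̄)² = 103.1000
r_3 = -47.9733 / 103.1000 = -0.465

-0.465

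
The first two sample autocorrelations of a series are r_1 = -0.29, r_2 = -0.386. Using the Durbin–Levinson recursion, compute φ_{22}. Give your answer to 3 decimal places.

φ_{22} = (r_2 − r_1²) / (1 − r_1²)
r_1² = (-0.29)² = 0.0841
Numerator = -0.386 − 0.0841 = -0.4701; denominator = 1 − 0.0841 = 0.9159
φ_{22} = -0.4701 / 0.9159 = -0.513

-0.513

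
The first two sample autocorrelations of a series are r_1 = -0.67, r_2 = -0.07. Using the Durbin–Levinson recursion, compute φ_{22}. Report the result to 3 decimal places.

φ_{22} = (r_2 − r_1²) / (1 − r_1²)
r_1² = (-0.67)² = 0.4489
Numerator = -0.07 − 0.4489 = -0.5189; denominator = 1 − 0.4489 = 0.5511
φ_{22} = -0.5189 / 0.5511 = -0.942

-0.942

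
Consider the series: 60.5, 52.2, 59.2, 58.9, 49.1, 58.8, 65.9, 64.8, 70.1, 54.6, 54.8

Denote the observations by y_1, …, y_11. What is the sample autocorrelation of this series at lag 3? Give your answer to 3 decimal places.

-0.123

Mean ȳ = (60.5 + 52.2 + 59.2 + 58.9 + 49.1 + 58.8 + 65.9 + 64.8 + 70.1 + 54.6 + 54.8)/11 = 58.9909
Numerator Σ_{t=1}^{8}(y_t−ȳ)(y_{t+3}−ȳ) = -47.8975
Denominator Σ(y_t−ȳ)² = 388.0491
r_3 = -47.8975 / 388.0491 = -0.123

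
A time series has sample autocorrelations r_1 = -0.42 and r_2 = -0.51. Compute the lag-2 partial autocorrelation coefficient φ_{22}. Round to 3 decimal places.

φ_{22} = (r_2 − r_1²) / (1 − r_1²)
r_1² = (-0.42)² = 0.1764
Numerator = -0.51 − 0.1764 = -0.6864; denominator = 1 − 0.1764 = 0.8236
φ_{22} = -0.6864 / 0.8236 = -0.833

-0.833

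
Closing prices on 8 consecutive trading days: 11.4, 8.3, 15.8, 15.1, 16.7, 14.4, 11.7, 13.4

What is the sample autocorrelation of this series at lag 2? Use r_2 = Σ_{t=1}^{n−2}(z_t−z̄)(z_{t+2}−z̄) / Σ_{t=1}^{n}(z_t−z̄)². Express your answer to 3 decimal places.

-0.169

Mean z̄ = (11.4 + 8.3 + 15.8 + 15.1 + 16.7 + 14.4 + 11.7 + 13.4)/8 = 13.3500
Σ(z_t−z̄)(z_{t+2}−z̄) = (-4.7775) + (-8.8375) + (8.2075) + (1.8375) + (-5.5275) + (0.0525) = -9.0450
Denominator Σ(z_t−z̄)² = 53.4200
r_2 = -9.0450 / 53.4200 = -0.169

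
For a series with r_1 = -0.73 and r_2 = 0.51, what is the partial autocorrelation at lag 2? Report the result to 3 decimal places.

φ_{22} = (r_2 − r_1²) / (1 − r_1²)
r_1² = (-0.73)² = 0.5329
Numerator = 0.51 − 0.5329 = -0.0229; denominator = 1 − 0.5329 = 0.4671
φ_{22} = -0.0229 / 0.4671 = -0.049

-0.049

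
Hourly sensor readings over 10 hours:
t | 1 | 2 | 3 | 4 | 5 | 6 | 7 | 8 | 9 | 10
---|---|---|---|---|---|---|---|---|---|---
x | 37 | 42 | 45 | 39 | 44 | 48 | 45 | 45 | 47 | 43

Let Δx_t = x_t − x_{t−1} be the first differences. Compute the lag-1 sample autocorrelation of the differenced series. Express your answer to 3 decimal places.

-0.270

First differences Δx: 5, 3, -6, 5, 4, -3, 0, 2, -4
Mean of differences = 0.6667
Numerator Σ(Δx_t−Δx̄)(Δx_{t+1}−Δx̄) = -36.7778
Denominator Σ(Δx_t−Δx̄)² = 136.0000
r_1(Δx) = -36.7778 / 136.0000 = -0.270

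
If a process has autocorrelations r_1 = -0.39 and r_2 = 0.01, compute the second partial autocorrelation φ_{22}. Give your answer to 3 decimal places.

φ_{22} = (r_2 − r_1²) / (1 − r_1²)
r_1² = (-0.39)² = 0.1521
Numerator = 0.01 − 0.1521 = -0.1421; denominator = 1 − 0.1521 = 0.8479
φ_{22} = -0.1421 / 0.8479 = -0.168

-0.168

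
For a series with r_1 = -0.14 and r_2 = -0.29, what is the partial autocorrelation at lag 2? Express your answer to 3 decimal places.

-0.316

φ_{22} = (r_2 − r_1²) / (1 − r_1²)
r_1² = (-0.14)² = 0.0196
Numerator = -0.29 − 0.0196 = -0.3096; denominator = 1 − 0.0196 = 0.9804
φ_{22} = -0.3096 / 0.9804 = -0.316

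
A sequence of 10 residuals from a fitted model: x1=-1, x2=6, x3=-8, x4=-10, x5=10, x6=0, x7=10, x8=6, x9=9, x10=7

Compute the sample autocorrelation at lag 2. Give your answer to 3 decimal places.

0.124

Mean x̄ = (-1 + 6 − 8 − 10 + 10 + 0 + 10 + 6 + 9 + 7)/10 = 2.9000
Numerator Σ_{t=1}^{8}(x_t−x̄)(x_{t+2}−x̄) = 59.9800
Denominator Σ(x_t−x̄)² = 482.9000
r_2 = 59.9800 / 482.9000 = 0.124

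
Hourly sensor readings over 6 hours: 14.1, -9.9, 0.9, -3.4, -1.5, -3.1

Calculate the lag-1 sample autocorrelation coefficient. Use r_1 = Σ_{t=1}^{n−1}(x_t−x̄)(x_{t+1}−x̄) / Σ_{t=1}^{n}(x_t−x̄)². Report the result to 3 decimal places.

Mean x̄ = (14.1 − 9.9 + 0.9 − 3.4 − 1.5 − 3.1)/6 = -0.4833
Σ(x_t−x̄)(x_{t+1}−x̄) = (-137.3264) + (-13.0264) + (-4.0347) + (2.9653) + (2.6603) = -148.7619
Denominator Σ(x_t−x̄)² = 319.6483
r_1 = -148.7619 / 319.6483 = -0.465

-0.465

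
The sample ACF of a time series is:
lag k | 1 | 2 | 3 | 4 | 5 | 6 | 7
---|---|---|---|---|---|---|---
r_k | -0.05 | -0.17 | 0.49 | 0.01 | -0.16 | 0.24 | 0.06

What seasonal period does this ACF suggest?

3

The largest autocorrelation is r_3 = 0.49, with a weaker echo at lag 6 (0.24); the remaining lags stay at or below 0.06.
The dominant spike at lag 3 indicates a seasonal period of 3.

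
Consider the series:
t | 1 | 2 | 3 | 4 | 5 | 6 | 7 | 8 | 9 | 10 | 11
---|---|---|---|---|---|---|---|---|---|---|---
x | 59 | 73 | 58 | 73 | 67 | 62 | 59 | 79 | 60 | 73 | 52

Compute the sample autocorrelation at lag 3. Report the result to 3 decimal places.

-0.344

Mean x̄ = (59 + 73 + 58 + 73 + 67 + 62 + 59 + 79 + 60 + 73 + 52)/11 = 65.0000
Numerator Σ_{t=1}^{8}(x_t−x̄)(x_{t+3}−x̄) = -246.0000
Denominator Σ(x_t−x̄)² = 716.0000
r_3 = -246.0000 / 716.0000 = -0.344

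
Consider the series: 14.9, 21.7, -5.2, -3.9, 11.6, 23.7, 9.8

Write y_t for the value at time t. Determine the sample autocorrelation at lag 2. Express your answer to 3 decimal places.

Mean ȳ = (14.9 + 21.7 − 5.2 − 3.9 + 11.6 + 23.7 + 9.8)/7 = 10.3714
Deviations from mean: 4.5286, 11.3286, -15.5714, -14.2714, 1.2286, 13.3286, -0.5714
Σ(y_t−ȳ)(y_{t+2}−ȳ) = (-70.5163) + (-161.6749) + (-19.1306) + (-190.2178) + (-0.7020) = -442.2416
Denominator Σ(y_t−ȳ)² = 774.4743
r_2 = -442.2416 / 774.4743 = -0.571

-0.571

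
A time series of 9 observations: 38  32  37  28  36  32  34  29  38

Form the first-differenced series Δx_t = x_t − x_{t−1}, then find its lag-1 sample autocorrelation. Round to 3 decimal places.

-0.729

First differences Δx: -6, 5, -9, 8, -4, 2, -5, 9
Mean of differences = 0.0000
Numerator Σ(Δx_t−Δx̄)(Δx_{t+1}−Δx̄) = -242.0000
Denominator Σ(Δx_t−Δx̄)² = 332.0000
r_1(Δx) = -242.0000 / 332.0000 = -0.729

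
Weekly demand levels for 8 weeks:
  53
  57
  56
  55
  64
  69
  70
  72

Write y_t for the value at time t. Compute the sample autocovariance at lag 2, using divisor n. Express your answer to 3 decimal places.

Mean ȳ = (53 + 57 + 56 + 55 + 64 + 69 + 70 + 72)/8 = 62.0000
Σ_{t=1}^{6}(y_t−ȳ)(y_{t+2}−ȳ) = 114.0000
γ_2 = 114.0000 / 8 = 14.250

14.250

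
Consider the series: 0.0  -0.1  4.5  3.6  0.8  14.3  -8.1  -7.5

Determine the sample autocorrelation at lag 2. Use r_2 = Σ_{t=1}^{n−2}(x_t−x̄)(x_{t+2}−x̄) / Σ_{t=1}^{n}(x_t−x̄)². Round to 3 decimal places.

-0.234

Mean x̄ = (0.0 − 0.1 + 4.5 + 3.6 + 0.8 + 14.3 − 8.1 − 7.5)/8 = 0.9375
Deviations from mean: -0.9375, -1.0375, 3.5625, 2.6625, -0.1375, 13.3625, -9.0375, -8.4375
Σ(x_t−x̄)(x_{t+2}−x̄) = (-3.3398) + (-2.7623) + (-0.4898) + (35.5777) + (1.2427) + (-112.7461) = -82.5178
Denominator Σ(x_t−x̄)² = 353.1788
r_2 = -82.5178 / 353.1788 = -0.234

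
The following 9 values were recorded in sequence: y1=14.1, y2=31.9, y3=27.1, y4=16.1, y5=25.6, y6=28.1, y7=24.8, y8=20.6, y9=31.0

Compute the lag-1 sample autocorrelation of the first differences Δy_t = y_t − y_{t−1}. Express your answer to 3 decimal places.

-0.201

First differences Δy: 17.8, -4.8, -11.0, 9.5, 2.5, -3.3, -4.2, 10.4
Mean of differences = 2.1125
Numerator Σ(Δy_t−Δȳ)(Δy_{t+1}−Δȳ) = -132.0514
Denominator Σ(Δy_t−Δȳ)² = 658.3688
r_1(Δy) = -132.0514 / 658.3688 = -0.201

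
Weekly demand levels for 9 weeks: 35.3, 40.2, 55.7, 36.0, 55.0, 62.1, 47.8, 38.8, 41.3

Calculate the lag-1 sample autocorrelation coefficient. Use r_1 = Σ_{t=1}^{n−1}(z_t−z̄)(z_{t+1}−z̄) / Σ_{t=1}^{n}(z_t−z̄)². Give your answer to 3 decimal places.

Mean z̄ = (35.3 + 40.2 + 55.7 + 36.0 + 55.0 + 62.1 + 47.8 + 38.8 + 41.3)/9 = 45.8000
Numerator Σ_{t=1}^{8}(z_t−z̄)(z_{t+1}−z̄) = 16.2400
Denominator Σ(z_t−z̄)² = 759.2400
r_1 = 16.2400 / 759.2400 = 0.021

0.021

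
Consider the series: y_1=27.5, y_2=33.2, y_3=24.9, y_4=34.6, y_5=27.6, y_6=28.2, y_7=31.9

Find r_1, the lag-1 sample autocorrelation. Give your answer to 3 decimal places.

-0.773

Mean ȳ = (27.5 + 33.2 + 24.9 + 34.6 + 27.6 + 28.2 + 31.9)/7 = 29.7000
Σ(y_t−ȳ)(y_{t+1}−ȳ) = (-7.7000) + (-16.8000) + (-23.5200) + (-10.2900) + (3.1500) + (-3.3000) = -58.4600
Denominator Σ(y_t−ȳ)² = 75.6400
r_1 = -58.4600 / 75.6400 = -0.773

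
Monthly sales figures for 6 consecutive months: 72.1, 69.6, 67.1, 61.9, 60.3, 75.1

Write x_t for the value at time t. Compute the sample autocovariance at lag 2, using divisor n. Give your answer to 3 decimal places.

Mean x̄ = (72.1 + 69.6 + 67.1 + 61.9 + 60.3 + 75.1)/6 = 67.6833
Σ_{t=1}^{4}(x_t−x̄)(x_{t+2}−x̄) = -52.2472
γ_2 = -52.2472 / 6 = -8.708

-8.708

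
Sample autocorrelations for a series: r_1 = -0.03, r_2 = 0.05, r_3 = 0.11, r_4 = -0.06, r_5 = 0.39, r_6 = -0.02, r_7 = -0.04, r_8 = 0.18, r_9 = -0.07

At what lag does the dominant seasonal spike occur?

5

The largest autocorrelation is r_5 = 0.39; the remaining lags stay at or below 0.18.
The dominant spike at lag 5 indicates a seasonal period of 5.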